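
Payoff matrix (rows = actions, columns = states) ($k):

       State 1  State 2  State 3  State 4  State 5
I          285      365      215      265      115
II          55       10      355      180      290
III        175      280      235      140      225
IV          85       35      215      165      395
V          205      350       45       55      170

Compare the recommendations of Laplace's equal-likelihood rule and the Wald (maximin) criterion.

laplace → I; maximin → III (disagree)

Row averages: I=249, II=178, III=211, IV=179, V=165
Highest average = 249 → I.
Row minima: I=115, II=10, III=140, IV=35, V=45
Best worst-case = 140 → III.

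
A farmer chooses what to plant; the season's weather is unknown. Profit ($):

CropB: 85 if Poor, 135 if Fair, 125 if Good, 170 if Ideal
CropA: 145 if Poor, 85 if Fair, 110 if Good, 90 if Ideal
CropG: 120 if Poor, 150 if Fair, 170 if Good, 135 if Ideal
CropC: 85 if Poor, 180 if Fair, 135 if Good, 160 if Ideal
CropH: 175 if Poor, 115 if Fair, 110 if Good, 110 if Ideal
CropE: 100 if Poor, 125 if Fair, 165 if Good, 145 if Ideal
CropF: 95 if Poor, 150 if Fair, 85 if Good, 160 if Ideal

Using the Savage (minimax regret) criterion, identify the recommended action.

Column bests: Poor=175, Fair=180, Good=170, Ideal=170.
CropB regrets: 90, 45, 45, 0 → max 90
CropA regrets: 30, 95, 60, 80 → max 95
CropG regrets: 55, 30, 0, 35 → max 55
CropC regrets: 90, 0, 35, 10 → max 90
CropH regrets: 0, 65, 60, 60 → max 65
CropE regrets: 75, 55, 5, 25 → max 75
CropF regrets: 80, 30, 85, 10 → max 85
Smallest max regret = 55 → CropG.

CropG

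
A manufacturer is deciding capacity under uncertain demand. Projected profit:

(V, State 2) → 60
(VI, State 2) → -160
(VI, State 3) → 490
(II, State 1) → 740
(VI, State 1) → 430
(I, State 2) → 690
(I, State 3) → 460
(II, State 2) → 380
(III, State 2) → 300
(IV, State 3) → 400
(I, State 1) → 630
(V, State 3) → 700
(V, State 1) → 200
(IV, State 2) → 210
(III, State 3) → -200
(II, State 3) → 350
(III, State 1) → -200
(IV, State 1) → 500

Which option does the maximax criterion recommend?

Row maxima: I=690, II=740, III=300, IV=500, V=700, VI=490
Best best-case = 740 → II.

II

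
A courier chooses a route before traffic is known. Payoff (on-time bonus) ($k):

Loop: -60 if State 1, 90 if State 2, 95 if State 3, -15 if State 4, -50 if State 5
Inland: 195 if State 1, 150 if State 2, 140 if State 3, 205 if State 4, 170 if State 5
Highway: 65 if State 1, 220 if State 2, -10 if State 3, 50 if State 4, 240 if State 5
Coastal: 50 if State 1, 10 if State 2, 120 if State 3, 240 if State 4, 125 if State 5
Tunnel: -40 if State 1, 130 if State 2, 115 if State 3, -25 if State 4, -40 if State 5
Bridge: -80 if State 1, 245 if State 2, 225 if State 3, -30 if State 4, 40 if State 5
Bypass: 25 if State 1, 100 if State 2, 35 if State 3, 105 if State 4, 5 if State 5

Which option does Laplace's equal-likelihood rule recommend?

Row averages: Loop=12, Inland=172, Highway=113, Coastal=109, Tunnel=28, Bridge=80, Bypass=54
Highest average = 172 → Inland.

Inland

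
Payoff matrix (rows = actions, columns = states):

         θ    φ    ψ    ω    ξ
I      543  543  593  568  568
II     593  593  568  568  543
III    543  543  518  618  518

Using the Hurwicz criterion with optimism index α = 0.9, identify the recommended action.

III

I: 0.9·593 + 0.1·543 = 588
II: 0.9·593 + 0.1·543 = 588
III: 0.9·618 + 0.1·518 = 608
Highest Hurwicz score = 608 → III.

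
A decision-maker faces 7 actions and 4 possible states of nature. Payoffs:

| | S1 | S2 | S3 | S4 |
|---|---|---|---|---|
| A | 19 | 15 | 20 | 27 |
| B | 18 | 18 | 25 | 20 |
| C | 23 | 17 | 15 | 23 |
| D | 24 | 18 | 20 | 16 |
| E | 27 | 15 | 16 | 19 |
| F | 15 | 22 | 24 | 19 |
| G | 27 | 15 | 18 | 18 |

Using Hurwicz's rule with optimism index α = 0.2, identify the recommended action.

A: 0.2·27 + 0.8·15 = 17.4
B: 0.2·25 + 0.8·18 = 19.4
C: 0.2·23 + 0.8·15 = 16.6
D: 0.2·24 + 0.8·16 = 17.6
E: 0.2·27 + 0.8·15 = 17.4
F: 0.2·24 + 0.8·15 = 16.8
G: 0.2·27 + 0.8·15 = 17.4
Highest Hurwicz score = 19.4 → B.

B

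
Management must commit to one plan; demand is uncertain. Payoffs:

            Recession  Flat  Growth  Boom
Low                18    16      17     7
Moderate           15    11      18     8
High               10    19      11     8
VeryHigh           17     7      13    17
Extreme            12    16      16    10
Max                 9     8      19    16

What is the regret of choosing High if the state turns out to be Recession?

8

Best payoff under Recession is 18.
Regret = 18 − 10 = 8.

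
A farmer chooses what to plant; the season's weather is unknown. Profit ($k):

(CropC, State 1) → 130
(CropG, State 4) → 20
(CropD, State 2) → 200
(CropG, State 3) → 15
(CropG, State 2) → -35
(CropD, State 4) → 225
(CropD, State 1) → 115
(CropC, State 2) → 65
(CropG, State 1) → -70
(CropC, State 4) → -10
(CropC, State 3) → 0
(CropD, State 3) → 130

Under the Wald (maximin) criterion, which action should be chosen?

Row minima: CropC=-10, CropD=115, CropG=-70
Best worst-case = 115 → CropD.

CropD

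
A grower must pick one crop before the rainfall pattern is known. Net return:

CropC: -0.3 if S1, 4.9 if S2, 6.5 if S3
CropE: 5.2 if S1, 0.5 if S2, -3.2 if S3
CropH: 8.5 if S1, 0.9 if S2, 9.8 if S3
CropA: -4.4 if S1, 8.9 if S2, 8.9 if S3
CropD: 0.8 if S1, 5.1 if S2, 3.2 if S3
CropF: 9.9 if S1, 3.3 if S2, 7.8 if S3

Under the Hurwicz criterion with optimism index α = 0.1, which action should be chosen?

CropF

CropC: 0.1·6.5 + 0.9·(-0.3) = 0.38
CropE: 0.1·5.2 + 0.9·(-3.2) = -2.36
CropH: 0.1·9.8 + 0.9·0.9 = 1.79
CropA: 0.1·8.9 + 0.9·(-4.4) = -3.07
CropD: 0.1·5.1 + 0.9·0.8 = 1.23
CropF: 0.1·9.9 + 0.9·3.3 = 3.96
Highest Hurwicz score = 3.96 → CropF.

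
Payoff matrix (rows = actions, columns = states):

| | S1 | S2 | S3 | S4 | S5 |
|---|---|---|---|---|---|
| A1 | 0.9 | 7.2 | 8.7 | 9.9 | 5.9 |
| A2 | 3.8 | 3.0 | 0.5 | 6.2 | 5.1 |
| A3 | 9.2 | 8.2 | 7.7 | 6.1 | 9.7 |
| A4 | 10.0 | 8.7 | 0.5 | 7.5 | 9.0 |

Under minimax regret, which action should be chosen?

A3

Column bests: S1=10.0, S2=8.7, S3=8.7, S4=9.9, S5=9.7.
A1 regrets: 9.1, 1.5, 0.0, 0.0, 3.8 → max 9.1
A2 regrets: 6.2, 5.7, 8.2, 3.7, 4.6 → max 8.2
A3 regrets: 0.8, 0.5, 1.0, 3.8, 0.0 → max 3.8
A4 regrets: 0.0, 0.0, 8.2, 2.4, 0.7 → max 8.2
Smallest max regret = 3.8 → A3.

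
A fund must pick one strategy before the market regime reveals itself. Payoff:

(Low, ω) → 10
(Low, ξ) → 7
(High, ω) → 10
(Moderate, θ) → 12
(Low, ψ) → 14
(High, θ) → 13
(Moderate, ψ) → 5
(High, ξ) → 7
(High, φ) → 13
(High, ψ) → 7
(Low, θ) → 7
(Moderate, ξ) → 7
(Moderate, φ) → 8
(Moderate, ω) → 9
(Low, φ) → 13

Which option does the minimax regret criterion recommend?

Column bests: θ=13, φ=13, ψ=14, ω=10, ξ=7.
Low regrets: 6, 0, 0, 0, 0 → max 6
Moderate regrets: 1, 5, 9, 1, 0 → max 9
High regrets: 0, 0, 7, 0, 0 → max 7
Smallest max regret = 6 → Low.

Low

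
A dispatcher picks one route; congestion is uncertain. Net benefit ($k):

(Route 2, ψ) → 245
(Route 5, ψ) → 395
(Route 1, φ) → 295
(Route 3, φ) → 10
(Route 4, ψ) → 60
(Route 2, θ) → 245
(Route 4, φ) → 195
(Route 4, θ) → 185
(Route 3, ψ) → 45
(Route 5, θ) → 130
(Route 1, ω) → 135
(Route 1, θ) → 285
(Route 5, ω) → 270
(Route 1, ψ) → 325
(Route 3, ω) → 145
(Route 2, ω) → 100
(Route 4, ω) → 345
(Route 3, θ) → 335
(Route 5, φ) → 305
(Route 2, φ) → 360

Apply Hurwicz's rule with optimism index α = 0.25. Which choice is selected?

Route 5

Route 1: 0.25·325 + 0.75·135 = 182.5
Route 2: 0.25·360 + 0.75·100 = 165
Route 3: 0.25·335 + 0.75·10 = 91.25
Route 4: 0.25·345 + 0.75·60 = 131.25
Route 5: 0.25·395 + 0.75·130 = 196.25
Highest Hurwicz score = 196.25 → Route 5.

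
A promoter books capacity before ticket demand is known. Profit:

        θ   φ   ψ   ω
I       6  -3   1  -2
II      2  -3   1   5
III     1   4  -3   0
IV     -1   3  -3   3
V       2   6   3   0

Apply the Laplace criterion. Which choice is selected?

Row averages: I=0.5, II=1.25, III=0.5, IV=0.5, V=2.75
Highest average = 2.75 → V.

V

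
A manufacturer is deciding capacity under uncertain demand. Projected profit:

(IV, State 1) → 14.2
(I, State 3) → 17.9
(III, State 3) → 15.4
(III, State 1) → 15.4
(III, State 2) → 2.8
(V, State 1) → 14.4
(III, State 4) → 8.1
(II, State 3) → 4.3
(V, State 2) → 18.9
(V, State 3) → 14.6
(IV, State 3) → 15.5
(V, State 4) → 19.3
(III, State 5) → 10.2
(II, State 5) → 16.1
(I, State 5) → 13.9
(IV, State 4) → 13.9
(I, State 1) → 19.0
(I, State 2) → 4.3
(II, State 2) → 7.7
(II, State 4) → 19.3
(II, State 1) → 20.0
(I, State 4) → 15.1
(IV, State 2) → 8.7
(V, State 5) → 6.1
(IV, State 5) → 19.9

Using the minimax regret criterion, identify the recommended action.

Column bests: State 1=20.0, State 2=18.9, State 3=17.9, State 4=19.3, State 5=19.9.
I regrets: 1.0, 14.6, 0.0, 4.2, 6.0 → max 14.6
II regrets: 0.0, 11.2, 13.6, 0.0, 3.8 → max 13.6
III regrets: 4.6, 16.1, 2.5, 11.2, 9.7 → max 16.1
IV regrets: 5.8, 10.2, 2.4, 5.4, 0.0 → max 10.2
V regrets: 5.6, 0.0, 3.3, 0.0, 13.8 → max 13.8
Smallest max regret = 10.2 → IV.

IV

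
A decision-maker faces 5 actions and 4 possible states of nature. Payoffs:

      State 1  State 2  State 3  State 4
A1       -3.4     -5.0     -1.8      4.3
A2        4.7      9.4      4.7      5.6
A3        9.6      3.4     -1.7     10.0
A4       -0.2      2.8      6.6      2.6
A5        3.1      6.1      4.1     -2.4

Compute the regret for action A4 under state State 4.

Best payoff under State 4 is 10.0.
Regret = 10.0 − 2.6 = 7.4.

7.4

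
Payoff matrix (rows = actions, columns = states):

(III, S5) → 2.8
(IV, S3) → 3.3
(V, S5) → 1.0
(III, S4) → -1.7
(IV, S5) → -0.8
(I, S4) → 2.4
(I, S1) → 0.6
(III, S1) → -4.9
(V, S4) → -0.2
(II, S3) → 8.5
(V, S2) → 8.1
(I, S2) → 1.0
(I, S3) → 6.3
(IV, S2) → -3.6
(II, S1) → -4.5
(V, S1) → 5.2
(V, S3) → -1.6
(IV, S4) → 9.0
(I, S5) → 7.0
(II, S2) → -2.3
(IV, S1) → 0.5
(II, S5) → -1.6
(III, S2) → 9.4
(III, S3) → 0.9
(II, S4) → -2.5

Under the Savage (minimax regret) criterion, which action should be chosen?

Column bests: S1=5.2, S2=9.4, S3=8.5, S4=9.0, S5=7.0.
I regrets: 4.6, 8.4, 2.2, 6.6, 0.0 → max 8.4
II regrets: 9.7, 11.7, 0.0, 11.5, 8.6 → max 11.7
III regrets: 10.1, 0.0, 7.6, 10.7, 4.2 → max 10.7
IV regrets: 4.7, 13.0, 5.2, 0.0, 7.8 → max 13.0
V regrets: 0.0, 1.3, 10.1, 9.2, 6.0 → max 10.1
Smallest max regret = 8.4 → I.

I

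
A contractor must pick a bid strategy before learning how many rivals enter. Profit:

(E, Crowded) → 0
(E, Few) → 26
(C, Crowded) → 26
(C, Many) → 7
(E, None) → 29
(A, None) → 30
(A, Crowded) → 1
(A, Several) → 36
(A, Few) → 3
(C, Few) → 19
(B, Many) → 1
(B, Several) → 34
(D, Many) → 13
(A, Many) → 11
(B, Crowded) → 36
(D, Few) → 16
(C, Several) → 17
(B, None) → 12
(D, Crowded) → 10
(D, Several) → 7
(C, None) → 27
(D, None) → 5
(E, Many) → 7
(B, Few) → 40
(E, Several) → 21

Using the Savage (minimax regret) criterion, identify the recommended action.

Column bests: None=30, Few=40, Several=36, Many=13, Crowded=36.
A regrets: 0, 37, 0, 2, 35 → max 37
B regrets: 18, 0, 2, 12, 0 → max 18
C regrets: 3, 21, 19, 6, 10 → max 21
D regrets: 25, 24, 29, 0, 26 → max 29
E regrets: 1, 14, 15, 6, 36 → max 36
Smallest max regret = 18 → B.

B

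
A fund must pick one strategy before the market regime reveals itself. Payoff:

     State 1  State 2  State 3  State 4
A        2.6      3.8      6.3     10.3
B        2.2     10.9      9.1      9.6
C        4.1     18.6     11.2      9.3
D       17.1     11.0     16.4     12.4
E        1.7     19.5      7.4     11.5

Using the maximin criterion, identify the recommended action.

D

Row minima: A=2.6, B=2.2, C=4.1, D=11.0, E=1.7
Best worst-case = 11.0 → D.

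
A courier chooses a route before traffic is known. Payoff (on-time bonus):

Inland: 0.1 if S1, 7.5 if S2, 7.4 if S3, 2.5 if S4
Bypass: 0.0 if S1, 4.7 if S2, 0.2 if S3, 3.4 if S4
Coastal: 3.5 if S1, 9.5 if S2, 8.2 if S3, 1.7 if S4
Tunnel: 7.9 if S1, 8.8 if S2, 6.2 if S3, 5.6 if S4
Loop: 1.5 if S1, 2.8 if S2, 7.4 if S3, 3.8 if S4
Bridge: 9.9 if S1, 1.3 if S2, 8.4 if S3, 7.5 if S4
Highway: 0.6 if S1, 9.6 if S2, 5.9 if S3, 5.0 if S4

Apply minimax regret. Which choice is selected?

Column bests: S1=9.9, S2=9.6, S3=8.4, S4=7.5.
Inland regrets: 9.8, 2.1, 1.0, 5.0 → max 9.8
Bypass regrets: 9.9, 4.9, 8.2, 4.1 → max 9.9
Coastal regrets: 6.4, 0.1, 0.2, 5.8 → max 6.4
Tunnel regrets: 2.0, 0.8, 2.2, 1.9 → max 2.2
Loop regrets: 8.4, 6.8, 1.0, 3.7 → max 8.4
Bridge regrets: 0.0, 8.3, 0.0, 0.0 → max 8.3
Highway regrets: 9.3, 0.0, 2.5, 2.5 → max 9.3
Smallest max regret = 2.2 → Tunnel.

Tunnel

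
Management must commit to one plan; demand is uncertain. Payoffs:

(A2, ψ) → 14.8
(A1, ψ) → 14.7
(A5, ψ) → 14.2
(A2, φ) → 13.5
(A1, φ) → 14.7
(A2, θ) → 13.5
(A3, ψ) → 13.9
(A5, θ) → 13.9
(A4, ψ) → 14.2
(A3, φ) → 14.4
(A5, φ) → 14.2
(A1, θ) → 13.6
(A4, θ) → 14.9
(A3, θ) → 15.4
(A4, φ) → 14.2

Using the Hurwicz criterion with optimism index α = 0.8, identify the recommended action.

A3

A1: 0.8·14.7 + 0.2·13.6 = 14.48
A2: 0.8·14.8 + 0.2·13.5 = 14.54
A3: 0.8·15.4 + 0.2·13.9 = 15.1
A4: 0.8·14.9 + 0.2·14.2 = 14.76
A5: 0.8·14.2 + 0.2·13.9 = 14.14
Highest Hurwicz score = 15.1 → A3.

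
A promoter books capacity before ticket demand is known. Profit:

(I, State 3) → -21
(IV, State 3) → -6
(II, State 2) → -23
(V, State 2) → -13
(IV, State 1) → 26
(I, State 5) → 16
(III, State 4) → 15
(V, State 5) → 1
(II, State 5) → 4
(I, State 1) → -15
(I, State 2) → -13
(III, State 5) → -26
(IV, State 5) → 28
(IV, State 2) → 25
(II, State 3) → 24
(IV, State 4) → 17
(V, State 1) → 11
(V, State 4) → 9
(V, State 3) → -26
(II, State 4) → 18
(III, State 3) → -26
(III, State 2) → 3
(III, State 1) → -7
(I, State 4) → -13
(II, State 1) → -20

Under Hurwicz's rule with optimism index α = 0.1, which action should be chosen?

I: 0.1·16 + 0.9·(-21) = -17.3
II: 0.1·24 + 0.9·(-23) = -18.3
III: 0.1·15 + 0.9·(-26) = -21.9
IV: 0.1·28 + 0.9·(-6) = -2.6
V: 0.1·11 + 0.9·(-26) = -22.3
Highest Hurwicz score = -2.6 → IV.

IV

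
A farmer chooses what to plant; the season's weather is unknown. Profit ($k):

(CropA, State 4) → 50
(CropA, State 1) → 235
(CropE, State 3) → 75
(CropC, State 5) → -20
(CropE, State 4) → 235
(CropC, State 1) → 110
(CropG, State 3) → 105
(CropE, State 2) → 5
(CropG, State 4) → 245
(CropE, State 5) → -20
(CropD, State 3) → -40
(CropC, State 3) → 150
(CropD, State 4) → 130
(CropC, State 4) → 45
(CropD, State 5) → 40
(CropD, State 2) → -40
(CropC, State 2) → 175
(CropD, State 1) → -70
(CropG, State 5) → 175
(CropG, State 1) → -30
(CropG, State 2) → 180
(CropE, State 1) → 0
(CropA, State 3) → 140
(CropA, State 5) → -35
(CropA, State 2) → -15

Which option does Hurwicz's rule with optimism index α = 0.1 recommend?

CropC: 0.1·175 + 0.9·(-20) = -0.5
CropA: 0.1·235 + 0.9·(-35) = -8
CropD: 0.1·130 + 0.9·(-70) = -50
CropE: 0.1·235 + 0.9·(-20) = 5.5
CropG: 0.1·245 + 0.9·(-30) = -2.5
Highest Hurwicz score = 5.5 → CropE.

CropE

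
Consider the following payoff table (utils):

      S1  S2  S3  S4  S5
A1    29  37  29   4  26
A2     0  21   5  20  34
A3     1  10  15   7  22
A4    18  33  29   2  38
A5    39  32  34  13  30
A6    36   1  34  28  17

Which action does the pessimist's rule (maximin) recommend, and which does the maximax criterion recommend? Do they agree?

Row minima: A1=4, A2=0, A3=1, A4=2, A5=13, A6=1
Best worst-case = 13 → A5.
Row maxima: A1=37, A2=34, A3=22, A4=38, A5=39, A6=36
Best best-case = 39 → A5.

maximin → A5; maximax → A5 (agree)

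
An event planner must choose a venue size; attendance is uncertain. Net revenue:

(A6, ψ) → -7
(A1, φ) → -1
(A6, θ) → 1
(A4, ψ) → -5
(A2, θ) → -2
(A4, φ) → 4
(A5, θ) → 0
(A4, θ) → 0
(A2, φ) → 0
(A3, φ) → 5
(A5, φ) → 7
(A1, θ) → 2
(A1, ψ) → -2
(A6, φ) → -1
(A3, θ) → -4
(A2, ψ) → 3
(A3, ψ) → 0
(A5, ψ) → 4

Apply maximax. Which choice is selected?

A5

Row maxima: A1=2, A2=3, A3=5, A4=4, A5=7, A6=1
Best best-case = 7 → A5.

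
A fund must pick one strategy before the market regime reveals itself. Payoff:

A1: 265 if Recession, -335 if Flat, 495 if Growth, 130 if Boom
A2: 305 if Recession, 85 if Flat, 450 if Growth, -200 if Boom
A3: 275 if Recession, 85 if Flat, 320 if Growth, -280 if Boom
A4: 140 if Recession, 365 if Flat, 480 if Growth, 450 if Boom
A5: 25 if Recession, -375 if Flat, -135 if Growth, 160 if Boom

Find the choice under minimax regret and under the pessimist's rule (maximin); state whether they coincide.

minimax regret → A4; maximin → A4 (agree)

Column bests: Recession=305, Flat=365, Growth=495, Boom=450.
A1 regrets: 40, 700, 0, 320 → max 700
A2 regrets: 0, 280, 45, 650 → max 650
A3 regrets: 30, 280, 175, 730 → max 730
A4 regrets: 165, 0, 15, 0 → max 165
A5 regrets: 280, 740, 630, 290 → max 740
Smallest max regret = 165 → A4.
Row minima: A1=-335, A2=-200, A3=-280, A4=140, A5=-375
Best worst-case = 140 → A4.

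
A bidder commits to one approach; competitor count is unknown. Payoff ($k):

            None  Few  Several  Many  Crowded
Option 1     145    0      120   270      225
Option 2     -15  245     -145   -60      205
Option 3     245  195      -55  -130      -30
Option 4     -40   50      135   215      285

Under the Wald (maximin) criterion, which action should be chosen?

Option 1

Row minima: Option 1=0, Option 2=-145, Option 3=-130, Option 4=-40
Best worst-case = 0 → Option 1.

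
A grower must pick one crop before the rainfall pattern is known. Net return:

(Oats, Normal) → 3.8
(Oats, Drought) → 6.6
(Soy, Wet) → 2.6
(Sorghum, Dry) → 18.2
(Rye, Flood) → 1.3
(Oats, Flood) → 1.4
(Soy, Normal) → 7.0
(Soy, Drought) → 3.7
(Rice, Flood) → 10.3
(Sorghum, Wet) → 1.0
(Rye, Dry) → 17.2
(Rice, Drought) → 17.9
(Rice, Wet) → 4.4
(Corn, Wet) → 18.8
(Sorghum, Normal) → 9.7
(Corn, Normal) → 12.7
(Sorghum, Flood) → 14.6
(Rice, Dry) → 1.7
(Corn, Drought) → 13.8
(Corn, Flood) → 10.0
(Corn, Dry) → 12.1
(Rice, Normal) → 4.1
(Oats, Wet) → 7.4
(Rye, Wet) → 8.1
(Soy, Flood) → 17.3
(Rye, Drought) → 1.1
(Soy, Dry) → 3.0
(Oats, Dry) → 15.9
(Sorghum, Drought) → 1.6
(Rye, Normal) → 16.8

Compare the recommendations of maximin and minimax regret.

maximin → Corn; minimax regret → Corn (agree)

Row minima: Oats=1.4, Rice=1.7, Sorghum=1.0, Soy=2.6, Corn=10.0, Rye=1.1
Best worst-case = 10.0 → Corn.
Column bests: Drought=17.9, Dry=18.2, Normal=16.8, Wet=18.8, Flood=17.3.
Oats regrets: 11.3, 2.3, 13.0, 11.4, 15.9 → max 15.9
Rice regrets: 0.0, 16.5, 12.7, 14.4, 7.0 → max 16.5
Sorghum regrets: 16.3, 0.0, 7.1, 17.8, 2.7 → max 17.8
Soy regrets: 14.2, 15.2, 9.8, 16.2, 0.0 → max 16.2
Corn regrets: 4.1, 6.1, 4.1, 0.0, 7.3 → max 7.3
Rye regrets: 16.8, 1.0, 0.0, 10.7, 16.0 → max 16.8
Smallest max regret = 7.3 → Corn.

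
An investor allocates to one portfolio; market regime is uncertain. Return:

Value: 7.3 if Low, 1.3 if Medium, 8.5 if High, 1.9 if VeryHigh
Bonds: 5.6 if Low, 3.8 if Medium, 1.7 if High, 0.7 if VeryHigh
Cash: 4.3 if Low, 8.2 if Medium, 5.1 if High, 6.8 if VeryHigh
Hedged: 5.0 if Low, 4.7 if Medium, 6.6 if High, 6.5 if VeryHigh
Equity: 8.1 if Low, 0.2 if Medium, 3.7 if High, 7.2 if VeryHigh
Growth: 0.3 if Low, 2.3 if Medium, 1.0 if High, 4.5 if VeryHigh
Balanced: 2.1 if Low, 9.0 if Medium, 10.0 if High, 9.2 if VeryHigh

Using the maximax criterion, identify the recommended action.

Balanced

Row maxima: Value=8.5, Bonds=5.6, Cash=8.2, Hedged=6.6, Equity=8.1, Growth=4.5, Balanced=10.0
Best best-case = 10.0 → Balanced.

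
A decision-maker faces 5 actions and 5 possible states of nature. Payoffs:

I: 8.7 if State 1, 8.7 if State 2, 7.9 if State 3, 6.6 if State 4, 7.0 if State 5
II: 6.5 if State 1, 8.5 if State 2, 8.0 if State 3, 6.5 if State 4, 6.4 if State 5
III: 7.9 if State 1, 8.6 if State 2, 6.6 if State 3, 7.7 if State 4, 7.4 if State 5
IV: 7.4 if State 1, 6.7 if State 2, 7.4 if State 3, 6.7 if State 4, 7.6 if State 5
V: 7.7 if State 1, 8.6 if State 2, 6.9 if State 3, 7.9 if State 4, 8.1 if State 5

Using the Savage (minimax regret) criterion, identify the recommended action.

V

Column bests: State 1=8.7, State 2=8.7, State 3=8.0, State 4=7.9, State 5=8.1.
I regrets: 0.0, 0.0, 0.1, 1.3, 1.1 → max 1.3
II regrets: 2.2, 0.2, 0.0, 1.4, 1.7 → max 2.2
III regrets: 0.8, 0.1, 1.4, 0.2, 0.7 → max 1.4
IV regrets: 1.3, 2.0, 0.6, 1.2, 0.5 → max 2.0
V regrets: 1.0, 0.1, 1.1, 0.0, 0.0 → max 1.1
Smallest max regret = 1.1 → V.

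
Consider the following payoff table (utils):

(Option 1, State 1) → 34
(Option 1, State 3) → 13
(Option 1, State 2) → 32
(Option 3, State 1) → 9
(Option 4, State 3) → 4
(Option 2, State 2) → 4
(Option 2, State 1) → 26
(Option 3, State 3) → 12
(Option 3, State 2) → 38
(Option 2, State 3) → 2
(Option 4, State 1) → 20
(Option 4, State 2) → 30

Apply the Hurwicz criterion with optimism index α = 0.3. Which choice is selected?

Option 1: 0.3·34 + 0.7·13 = 19.3
Option 2: 0.3·26 + 0.7·2 = 9.2
Option 3: 0.3·38 + 0.7·9 = 17.7
Option 4: 0.3·30 + 0.7·4 = 11.8
Highest Hurwicz score = 19.3 → Option 1.

Option 1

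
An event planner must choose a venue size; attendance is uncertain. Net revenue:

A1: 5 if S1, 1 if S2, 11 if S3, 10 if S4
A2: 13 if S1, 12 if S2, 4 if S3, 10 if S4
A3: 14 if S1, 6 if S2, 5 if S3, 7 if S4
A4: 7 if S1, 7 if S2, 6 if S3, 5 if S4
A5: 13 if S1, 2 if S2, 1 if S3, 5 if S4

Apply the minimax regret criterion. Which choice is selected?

Column bests: S1=14, S2=12, S3=11, S4=10.
A1 regrets: 9, 11, 0, 0 → max 11
A2 regrets: 1, 0, 7, 0 → max 7
A3 regrets: 0, 6, 6, 3 → max 6
A4 regrets: 7, 5, 5, 5 → max 7
A5 regrets: 1, 10, 10, 5 → max 10
Smallest max regret = 6 → A3.

A3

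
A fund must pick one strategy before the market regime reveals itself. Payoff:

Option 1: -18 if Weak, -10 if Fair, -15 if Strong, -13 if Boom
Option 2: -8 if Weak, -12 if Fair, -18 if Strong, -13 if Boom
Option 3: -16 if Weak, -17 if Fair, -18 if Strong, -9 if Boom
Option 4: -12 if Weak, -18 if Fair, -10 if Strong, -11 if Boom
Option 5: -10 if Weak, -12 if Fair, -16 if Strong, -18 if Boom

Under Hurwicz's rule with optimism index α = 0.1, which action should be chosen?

Option 1: 0.1·(-10) + 0.9·(-18) = -17.2
Option 2: 0.1·(-8) + 0.9·(-18) = -17
Option 3: 0.1·(-9) + 0.9·(-18) = -17.1
Option 4: 0.1·(-10) + 0.9·(-18) = -17.2
Option 5: 0.1·(-10) + 0.9·(-18) = -17.2
Highest Hurwicz score = -17 → Option 2.

Option 2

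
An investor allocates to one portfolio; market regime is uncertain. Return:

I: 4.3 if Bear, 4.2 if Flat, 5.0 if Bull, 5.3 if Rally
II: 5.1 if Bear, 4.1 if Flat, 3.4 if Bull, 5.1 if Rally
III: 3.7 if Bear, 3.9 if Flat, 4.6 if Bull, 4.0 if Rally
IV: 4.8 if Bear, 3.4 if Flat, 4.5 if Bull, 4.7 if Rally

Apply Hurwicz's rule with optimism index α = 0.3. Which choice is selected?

I

I: 0.3·5.3 + 0.7·4.2 = 4.53
II: 0.3·5.1 + 0.7·3.4 = 3.91
III: 0.3·4.6 + 0.7·3.7 = 3.97
IV: 0.3·4.8 + 0.7·3.4 = 3.82
Highest Hurwicz score = 4.53 → I.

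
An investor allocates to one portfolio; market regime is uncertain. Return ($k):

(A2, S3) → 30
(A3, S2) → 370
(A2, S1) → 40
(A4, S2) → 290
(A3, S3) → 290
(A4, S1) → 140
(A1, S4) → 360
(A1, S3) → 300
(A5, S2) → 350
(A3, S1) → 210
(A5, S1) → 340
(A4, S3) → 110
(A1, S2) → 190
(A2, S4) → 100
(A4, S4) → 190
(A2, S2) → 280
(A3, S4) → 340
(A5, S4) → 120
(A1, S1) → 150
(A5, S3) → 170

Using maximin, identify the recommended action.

Row minima: A1=150, A2=30, A3=210, A4=110, A5=120
Best worst-case = 210 → A3.

A3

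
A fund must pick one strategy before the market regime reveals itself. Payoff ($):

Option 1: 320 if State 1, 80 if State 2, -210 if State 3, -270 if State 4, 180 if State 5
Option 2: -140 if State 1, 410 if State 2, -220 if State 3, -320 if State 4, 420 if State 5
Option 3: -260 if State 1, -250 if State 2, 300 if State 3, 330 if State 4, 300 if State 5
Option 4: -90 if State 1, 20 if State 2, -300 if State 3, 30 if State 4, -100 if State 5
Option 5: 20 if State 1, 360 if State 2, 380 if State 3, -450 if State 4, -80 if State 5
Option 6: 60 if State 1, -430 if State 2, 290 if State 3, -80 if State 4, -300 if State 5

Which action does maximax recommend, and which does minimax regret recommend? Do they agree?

Row maxima: Option 1=320, Option 2=420, Option 3=330, Option 4=30, Option 5=380, Option 6=290
Best best-case = 420 → Option 2.
Column bests: State 1=320, State 2=410, State 3=380, State 4=330, State 5=420.
Option 1 regrets: 0, 330, 590, 600, 240 → max 600
Option 2 regrets: 460, 0, 600, 650, 0 → max 650
Option 3 regrets: 580, 660, 80, 0, 120 → max 660
Option 4 regrets: 410, 390, 680, 300, 520 → max 680
Option 5 regrets: 300, 50, 0, 780, 500 → max 780
Option 6 regrets: 260, 840, 90, 410, 720 → max 840
Smallest max regret = 600 → Option 1.

maximax → Option 2; minimax regret → Option 1 (disagree)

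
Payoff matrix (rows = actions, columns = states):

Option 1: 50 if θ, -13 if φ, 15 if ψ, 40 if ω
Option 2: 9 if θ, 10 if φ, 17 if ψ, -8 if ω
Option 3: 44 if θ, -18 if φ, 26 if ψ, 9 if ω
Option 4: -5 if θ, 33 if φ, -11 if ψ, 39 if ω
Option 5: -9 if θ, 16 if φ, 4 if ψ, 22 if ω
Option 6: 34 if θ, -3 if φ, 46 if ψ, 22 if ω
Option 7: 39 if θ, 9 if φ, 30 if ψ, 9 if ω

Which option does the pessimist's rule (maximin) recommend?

Option 7

Row minima: Option 1=-13, Option 2=-8, Option 3=-18, Option 4=-11, Option 5=-9, Option 6=-3, Option 7=9
Best worst-case = 9 → Option 7.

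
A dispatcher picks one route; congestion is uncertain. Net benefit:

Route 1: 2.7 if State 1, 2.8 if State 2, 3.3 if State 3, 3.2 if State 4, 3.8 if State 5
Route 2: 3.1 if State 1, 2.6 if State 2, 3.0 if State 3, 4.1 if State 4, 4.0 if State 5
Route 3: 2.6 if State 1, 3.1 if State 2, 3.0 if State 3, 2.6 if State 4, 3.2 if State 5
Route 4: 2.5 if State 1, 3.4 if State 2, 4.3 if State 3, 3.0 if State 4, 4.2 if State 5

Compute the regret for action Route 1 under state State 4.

Best payoff under State 4 is 4.1.
Regret = 4.1 − 3.2 = 0.9.

0.9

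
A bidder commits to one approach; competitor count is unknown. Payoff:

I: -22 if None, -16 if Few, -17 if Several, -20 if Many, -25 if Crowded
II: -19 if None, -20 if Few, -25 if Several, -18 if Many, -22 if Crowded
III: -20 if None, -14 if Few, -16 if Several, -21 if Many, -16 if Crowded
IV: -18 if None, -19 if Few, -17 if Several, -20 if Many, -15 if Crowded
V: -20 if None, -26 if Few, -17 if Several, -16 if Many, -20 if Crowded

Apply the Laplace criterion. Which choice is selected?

Row averages: I=-20, II=-20.8, III=-17.4, IV=-17.8, V=-19.8
Highest average = -17.4 → III.

III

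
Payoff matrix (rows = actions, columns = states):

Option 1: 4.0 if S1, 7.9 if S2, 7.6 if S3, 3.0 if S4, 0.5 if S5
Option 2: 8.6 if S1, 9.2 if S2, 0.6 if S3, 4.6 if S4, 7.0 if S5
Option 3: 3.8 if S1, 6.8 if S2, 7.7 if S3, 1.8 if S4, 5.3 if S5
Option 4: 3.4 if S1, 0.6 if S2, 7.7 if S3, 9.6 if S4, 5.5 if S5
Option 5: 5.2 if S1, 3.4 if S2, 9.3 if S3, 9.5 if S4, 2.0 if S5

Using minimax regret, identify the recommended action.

Column bests: S1=8.6, S2=9.2, S3=9.3, S4=9.6, S5=7.0.
Option 1 regrets: 4.6, 1.3, 1.7, 6.6, 6.5 → max 6.6
Option 2 regrets: 0.0, 0.0, 8.7, 5.0, 0.0 → max 8.7
Option 3 regrets: 4.8, 2.4, 1.6, 7.8, 1.7 → max 7.8
Option 4 regrets: 5.2, 8.6, 1.6, 0.0, 1.5 → max 8.6
Option 5 regrets: 3.4, 5.8, 0.0, 0.1, 5.0 → max 5.8
Smallest max regret = 5.8 → Option 5.

Option 5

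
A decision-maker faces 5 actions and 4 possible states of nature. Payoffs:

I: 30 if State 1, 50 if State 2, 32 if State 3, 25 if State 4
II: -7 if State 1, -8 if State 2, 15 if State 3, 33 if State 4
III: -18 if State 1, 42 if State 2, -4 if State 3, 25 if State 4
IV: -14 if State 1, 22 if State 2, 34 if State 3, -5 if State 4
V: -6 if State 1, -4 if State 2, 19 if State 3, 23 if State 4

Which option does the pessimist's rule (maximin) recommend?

Row minima: I=25, II=-8, III=-18, IV=-14, V=-6
Best worst-case = 25 → I.

I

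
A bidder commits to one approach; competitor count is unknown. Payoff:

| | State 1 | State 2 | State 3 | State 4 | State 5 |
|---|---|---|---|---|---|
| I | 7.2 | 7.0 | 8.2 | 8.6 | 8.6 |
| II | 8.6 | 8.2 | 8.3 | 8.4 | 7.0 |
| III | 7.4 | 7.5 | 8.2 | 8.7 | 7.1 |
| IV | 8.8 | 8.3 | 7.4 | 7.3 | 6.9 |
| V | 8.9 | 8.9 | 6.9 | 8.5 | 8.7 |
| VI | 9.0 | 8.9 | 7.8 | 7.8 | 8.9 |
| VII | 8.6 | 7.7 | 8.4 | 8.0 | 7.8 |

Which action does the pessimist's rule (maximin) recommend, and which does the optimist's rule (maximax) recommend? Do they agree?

Row minima: I=7.0, II=7.0, III=7.1, IV=6.9, V=6.9, VI=7.8, VII=7.7
Best worst-case = 7.8 → VI.
Row maxima: I=8.6, II=8.6, III=8.7, IV=8.8, V=8.9, VI=9.0, VII=8.6
Best best-case = 9.0 → VI.

maximin → VI; maximax → VI (agree)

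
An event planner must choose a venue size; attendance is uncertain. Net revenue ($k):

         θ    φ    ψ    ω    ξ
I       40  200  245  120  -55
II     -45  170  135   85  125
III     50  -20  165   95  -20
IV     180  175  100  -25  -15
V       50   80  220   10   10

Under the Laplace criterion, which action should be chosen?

Row averages: I=110, II=94, III=54, IV=83, V=74
Highest average = 110 → I.

I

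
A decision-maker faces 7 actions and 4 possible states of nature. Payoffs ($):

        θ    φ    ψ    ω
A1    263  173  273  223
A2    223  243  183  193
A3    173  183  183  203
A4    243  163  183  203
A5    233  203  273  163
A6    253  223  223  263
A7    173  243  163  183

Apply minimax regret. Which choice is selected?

Column bests: θ=263, φ=243, ψ=273, ω=263.
A1 regrets: 0, 70, 0, 40 → max 70
A2 regrets: 40, 0, 90, 70 → max 90
A3 regrets: 90, 60, 90, 60 → max 90
A4 regrets: 20, 80, 90, 60 → max 90
A5 regrets: 30, 40, 0, 100 → max 100
A6 regrets: 10, 20, 50, 0 → max 50
A7 regrets: 90, 0, 110, 80 → max 110
Smallest max regret = 50 → A6.

A6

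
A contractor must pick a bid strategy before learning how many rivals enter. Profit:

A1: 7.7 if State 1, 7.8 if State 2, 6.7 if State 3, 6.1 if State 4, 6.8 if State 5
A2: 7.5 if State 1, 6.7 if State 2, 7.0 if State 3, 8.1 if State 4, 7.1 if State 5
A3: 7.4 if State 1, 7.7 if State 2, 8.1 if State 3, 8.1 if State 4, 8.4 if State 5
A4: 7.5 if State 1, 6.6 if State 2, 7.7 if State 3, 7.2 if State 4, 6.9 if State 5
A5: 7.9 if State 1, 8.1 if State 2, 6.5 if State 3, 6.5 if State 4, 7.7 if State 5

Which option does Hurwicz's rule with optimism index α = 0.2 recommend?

A1: 0.2·7.8 + 0.8·6.1 = 6.44
A2: 0.2·8.1 + 0.8·6.7 = 6.98
A3: 0.2·8.4 + 0.8·7.4 = 7.6
A4: 0.2·7.7 + 0.8·6.6 = 6.82
A5: 0.2·8.1 + 0.8·6.5 = 6.82
Highest Hurwicz score = 7.6 → A3.

A3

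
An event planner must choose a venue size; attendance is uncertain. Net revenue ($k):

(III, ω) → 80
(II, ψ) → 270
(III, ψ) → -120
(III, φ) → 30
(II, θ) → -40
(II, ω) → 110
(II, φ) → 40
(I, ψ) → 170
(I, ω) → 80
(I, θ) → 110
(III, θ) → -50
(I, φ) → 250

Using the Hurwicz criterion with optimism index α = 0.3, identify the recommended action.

I: 0.3·250 + 0.7·80 = 131
II: 0.3·270 + 0.7·(-40) = 53
III: 0.3·80 + 0.7·(-120) = -60
Highest Hurwicz score = 131 → I.

I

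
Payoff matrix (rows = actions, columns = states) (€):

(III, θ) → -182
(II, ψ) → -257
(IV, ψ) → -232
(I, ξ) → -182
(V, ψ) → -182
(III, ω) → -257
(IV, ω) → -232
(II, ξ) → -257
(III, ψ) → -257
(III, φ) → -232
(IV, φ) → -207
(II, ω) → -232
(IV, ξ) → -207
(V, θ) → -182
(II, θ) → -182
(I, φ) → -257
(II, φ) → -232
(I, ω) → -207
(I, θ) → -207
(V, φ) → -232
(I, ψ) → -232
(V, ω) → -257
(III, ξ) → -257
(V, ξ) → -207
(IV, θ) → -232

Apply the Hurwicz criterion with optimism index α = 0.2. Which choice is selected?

I: 0.2·(-182) + 0.8·(-257) = -242
II: 0.2·(-182) + 0.8·(-257) = -242
III: 0.2·(-182) + 0.8·(-257) = -242
IV: 0.2·(-207) + 0.8·(-232) = -227
V: 0.2·(-182) + 0.8·(-257) = -242
Highest Hurwicz score = -227 → IV.

IV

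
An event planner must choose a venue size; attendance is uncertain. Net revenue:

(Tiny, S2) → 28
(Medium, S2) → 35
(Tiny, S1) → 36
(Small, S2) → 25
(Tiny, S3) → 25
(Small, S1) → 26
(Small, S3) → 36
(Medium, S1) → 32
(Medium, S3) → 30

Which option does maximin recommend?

Row minima: Tiny=25, Small=25, Medium=30
Best worst-case = 30 → Medium.

Medium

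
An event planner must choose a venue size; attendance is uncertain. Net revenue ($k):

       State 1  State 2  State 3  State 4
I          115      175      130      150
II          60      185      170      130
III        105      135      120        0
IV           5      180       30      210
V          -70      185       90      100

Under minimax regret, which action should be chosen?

Column bests: State 1=115, State 2=185, State 3=170, State 4=210.
I regrets: 0, 10, 40, 60 → max 60
II regrets: 55, 0, 0, 80 → max 80
III regrets: 10, 50, 50, 210 → max 210
IV regrets: 110, 5, 140, 0 → max 140
V regrets: 185, 0, 80, 110 → max 185
Smallest max regret = 60 → I.

I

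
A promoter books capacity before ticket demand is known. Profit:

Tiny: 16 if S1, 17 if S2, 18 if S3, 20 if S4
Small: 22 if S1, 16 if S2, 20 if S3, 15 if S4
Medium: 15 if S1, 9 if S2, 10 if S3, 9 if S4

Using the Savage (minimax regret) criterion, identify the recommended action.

Column bests: S1=22, S2=17, S3=20, S4=20.
Tiny regrets: 6, 0, 2, 0 → max 6
Small regrets: 0, 1, 0, 5 → max 5
Medium regrets: 7, 8, 10, 11 → max 11
Smallest max regret = 5 → Small.

Small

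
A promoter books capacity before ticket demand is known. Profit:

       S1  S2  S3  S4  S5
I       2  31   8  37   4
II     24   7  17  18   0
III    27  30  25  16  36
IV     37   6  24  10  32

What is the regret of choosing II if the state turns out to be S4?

Best payoff under S4 is 37.
Regret = 37 − 18 = 19.

19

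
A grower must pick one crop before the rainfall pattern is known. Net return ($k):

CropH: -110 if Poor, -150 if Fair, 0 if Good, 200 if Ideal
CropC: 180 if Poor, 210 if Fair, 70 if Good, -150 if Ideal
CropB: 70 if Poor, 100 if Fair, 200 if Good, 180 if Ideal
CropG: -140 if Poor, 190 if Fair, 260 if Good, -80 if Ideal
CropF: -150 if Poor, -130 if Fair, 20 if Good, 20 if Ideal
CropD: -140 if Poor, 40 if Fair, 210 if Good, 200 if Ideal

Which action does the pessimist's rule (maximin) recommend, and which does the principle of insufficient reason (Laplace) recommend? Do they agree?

maximin → CropB; laplace → CropB (agree)

Row minima: CropH=-150, CropC=-150, CropB=70, CropG=-140, CropF=-150, CropD=-140
Best worst-case = 70 → CropB.
Row averages: CropH=-15, CropC=77.5, CropB=137.5, CropG=57.5, CropF=-60, CropD=77.5
Highest average = 137.5 → CropB.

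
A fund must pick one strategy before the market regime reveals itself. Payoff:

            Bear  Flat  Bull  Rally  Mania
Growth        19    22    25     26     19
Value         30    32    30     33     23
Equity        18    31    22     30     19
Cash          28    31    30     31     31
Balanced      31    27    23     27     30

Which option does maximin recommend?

Cash

Row minima: Growth=19, Value=23, Equity=18, Cash=28, Balanced=23
Best worst-case = 28 → Cash.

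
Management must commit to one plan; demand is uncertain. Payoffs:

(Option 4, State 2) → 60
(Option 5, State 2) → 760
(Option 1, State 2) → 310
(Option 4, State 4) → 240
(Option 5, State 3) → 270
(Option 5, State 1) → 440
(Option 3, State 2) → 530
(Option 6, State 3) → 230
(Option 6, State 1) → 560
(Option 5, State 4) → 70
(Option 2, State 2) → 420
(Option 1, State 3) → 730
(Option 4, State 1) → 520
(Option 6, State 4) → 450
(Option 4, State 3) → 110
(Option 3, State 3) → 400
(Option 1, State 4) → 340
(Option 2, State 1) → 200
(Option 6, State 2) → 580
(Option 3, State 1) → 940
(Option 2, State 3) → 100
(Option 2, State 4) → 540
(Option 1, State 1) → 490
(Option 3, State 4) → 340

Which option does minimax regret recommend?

Option 3

Column bests: State 1=940, State 2=760, State 3=730, State 4=540.
Option 1 regrets: 450, 450, 0, 200 → max 450
Option 2 regrets: 740, 340, 630, 0 → max 740
Option 3 regrets: 0, 230, 330, 200 → max 330
Option 4 regrets: 420, 700, 620, 300 → max 700
Option 5 regrets: 500, 0, 460, 470 → max 500
Option 6 regrets: 380, 180, 500, 90 → max 500
Smallest max regret = 330 → Option 3.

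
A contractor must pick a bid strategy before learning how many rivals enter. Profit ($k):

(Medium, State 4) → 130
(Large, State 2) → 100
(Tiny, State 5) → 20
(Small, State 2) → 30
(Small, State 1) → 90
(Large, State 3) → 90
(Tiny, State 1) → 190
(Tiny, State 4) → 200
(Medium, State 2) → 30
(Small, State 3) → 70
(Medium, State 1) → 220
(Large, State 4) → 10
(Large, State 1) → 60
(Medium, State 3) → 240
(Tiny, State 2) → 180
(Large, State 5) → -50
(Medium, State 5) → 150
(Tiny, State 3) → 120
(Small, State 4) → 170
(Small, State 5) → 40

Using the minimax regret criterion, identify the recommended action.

Column bests: State 1=220, State 2=180, State 3=240, State 4=200, State 5=150.
Tiny regrets: 30, 0, 120, 0, 130 → max 130
Small regrets: 130, 150, 170, 30, 110 → max 170
Medium regrets: 0, 150, 0, 70, 0 → max 150
Large regrets: 160, 80, 150, 190, 200 → max 200
Smallest max regret = 130 → Tiny.

Tiny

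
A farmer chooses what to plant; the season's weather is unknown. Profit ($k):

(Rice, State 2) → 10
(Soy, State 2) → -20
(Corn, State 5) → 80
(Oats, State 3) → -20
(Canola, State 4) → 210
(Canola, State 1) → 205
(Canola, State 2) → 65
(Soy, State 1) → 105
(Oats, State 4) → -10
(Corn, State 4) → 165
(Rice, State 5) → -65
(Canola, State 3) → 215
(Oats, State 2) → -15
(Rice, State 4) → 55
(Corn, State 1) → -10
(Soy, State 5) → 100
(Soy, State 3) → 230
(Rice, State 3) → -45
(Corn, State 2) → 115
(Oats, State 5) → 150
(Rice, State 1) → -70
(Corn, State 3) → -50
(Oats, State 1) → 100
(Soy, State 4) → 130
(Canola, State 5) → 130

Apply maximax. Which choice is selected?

Soy

Row maxima: Canola=215, Rice=55, Corn=165, Soy=230, Oats=150
Best best-case = 230 → Soy.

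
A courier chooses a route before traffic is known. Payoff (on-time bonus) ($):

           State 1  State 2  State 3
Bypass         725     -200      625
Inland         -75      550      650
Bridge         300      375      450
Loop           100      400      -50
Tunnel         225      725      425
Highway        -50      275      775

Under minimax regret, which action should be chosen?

Bridge

Column bests: State 1=725, State 2=725, State 3=775.
Bypass regrets: 0, 925, 150 → max 925
Inland regrets: 800, 175, 125 → max 800
Bridge regrets: 425, 350, 325 → max 425
Loop regrets: 625, 325, 825 → max 825
Tunnel regrets: 500, 0, 350 → max 500
Highway regrets: 775, 450, 0 → max 775
Smallest max regret = 425 → Bridge.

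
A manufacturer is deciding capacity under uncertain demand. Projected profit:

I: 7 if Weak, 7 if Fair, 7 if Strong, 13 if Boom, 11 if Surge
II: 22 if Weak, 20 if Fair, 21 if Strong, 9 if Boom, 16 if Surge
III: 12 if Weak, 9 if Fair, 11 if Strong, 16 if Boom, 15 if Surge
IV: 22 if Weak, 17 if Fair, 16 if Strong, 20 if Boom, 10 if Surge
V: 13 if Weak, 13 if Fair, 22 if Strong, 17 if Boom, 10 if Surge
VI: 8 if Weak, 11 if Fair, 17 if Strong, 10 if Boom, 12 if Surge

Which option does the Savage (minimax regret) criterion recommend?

Column bests: Weak=22, Fair=20, Strong=22, Boom=20, Surge=16.
I regrets: 15, 13, 15, 7, 5 → max 15
II regrets: 0, 0, 1, 11, 0 → max 11
III regrets: 10, 11, 11, 4, 1 → max 11
IV regrets: 0, 3, 6, 0, 6 → max 6
V regrets: 9, 7, 0, 3, 6 → max 9
VI regrets: 14, 9, 5, 10, 4 → max 14
Smallest max regret = 6 → IV.

IV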